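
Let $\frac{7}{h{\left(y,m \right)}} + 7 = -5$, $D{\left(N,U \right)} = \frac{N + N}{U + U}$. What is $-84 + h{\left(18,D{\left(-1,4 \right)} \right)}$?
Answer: $- \frac{1015}{12} \approx -84.583$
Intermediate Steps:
$D{\left(N,U \right)} = \frac{N}{U}$ ($D{\left(N,U \right)} = \frac{2 N}{2 U} = 2 N \frac{1}{2 U} = \frac{N}{U}$)
$h{\left(y,m \right)} = - \frac{7}{12}$ ($h{\left(y,m \right)} = \frac{7}{-7 - 5} = \frac{7}{-12} = 7 \left(- \frac{1}{12}\right) = - \frac{7}{12}$)
$-84 + h{\left(18,D{\left(-1,4 \right)} \right)} = -84 - \frac{7}{12} = - \frac{1015}{12}$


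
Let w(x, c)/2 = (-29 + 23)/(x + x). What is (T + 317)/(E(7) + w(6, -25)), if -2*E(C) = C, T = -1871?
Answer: 1036/3 ≈ 345.33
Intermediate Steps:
E(C) = -C/2
w(x, c) = -6/x (w(x, c) = 2*((-29 + 23)/(x + x)) = 2*(-6*1/(2*x)) = 2*(-3/x) = -6/x)
(T + 317)/(E(7) + w(6, -25)) = (-1871 + 317)/(-½*7 - 6/6) = -1554/(-7/2 - 6*⅙) = -1554/(-7/2 - 1) = -1554/(-9/2) = -1554*(-2/9) = 1036/3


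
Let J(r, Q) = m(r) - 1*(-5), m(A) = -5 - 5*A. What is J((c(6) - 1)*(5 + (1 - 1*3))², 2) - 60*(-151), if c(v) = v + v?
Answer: 8565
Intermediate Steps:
c(v) = 2*v
J(r, Q) = -5*r (J(r, Q) = (-5 - 5*r) - 1*(-5) = (-5 - 5*r) + 5 = -5*r)
J((c(6) - 1)*(5 + (1 - 1*3))², 2) - 60*(-151) = -5*(2*6 - 1)*(5 + (1 - 1*3))² - 60*(-151) = -5*(12 - 1)*(5 + (1 - 3))² + 9060 = -55*(5 - 2)² + 9060 = -55*3² + 9060 = -55*9 + 9060 = -5*99 + 9060 = -495 + 9060 = 8565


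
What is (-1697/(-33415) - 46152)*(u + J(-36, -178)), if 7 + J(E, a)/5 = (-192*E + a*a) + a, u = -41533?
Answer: -232130118823926/33415 ≈ -6.9469e+9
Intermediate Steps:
J(E, a) = -35 - 960*E + 5*a + 5*a² (J(E, a) = -35 + 5*((-192*E + a*a) + a) = -35 + 5*((-192*E + a²) + a) = -35 + 5*((a² - 192*E) + a) = -35 + 5*(a + a² - 192*E) = -35 + (-960*E + 5*a + 5*a²) = -35 - 960*E + 5*a + 5*a²)
(-1697/(-33415) - 46152)*(u + J(-36, -178)) = (-1697/(-33415) - 46152)*(-41533 + (-35 - 960*(-36) + 5*(-178) + 5*(-178)²)) = (-1697*(-1/33415) - 46152)*(-41533 + (-35 + 34560 - 890 + 5*31684)) = (1697/33415 - 46152)*(-41533 + (-35 + 34560 - 890 + 158420)) = -1542167383*(-41533 + 192055)/33415 = -1542167383/33415*150522 = -232130118823926/33415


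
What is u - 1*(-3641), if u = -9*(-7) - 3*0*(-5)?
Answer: 3704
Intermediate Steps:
u = 63 (u = 63 + 0*(-5) = 63 + 0 = 63)
u - 1*(-3641) = 63 - 1*(-3641) = 63 + 3641 = 3704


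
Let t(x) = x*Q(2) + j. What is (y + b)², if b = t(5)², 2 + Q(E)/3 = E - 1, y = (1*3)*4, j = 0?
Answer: 56169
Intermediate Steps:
y = 12 (y = 3*4 = 12)
Q(E) = -9 + 3*E (Q(E) = -6 + 3*(E - 1) = -6 + 3*(-1 + E) = -6 + (-3 + 3*E) = -9 + 3*E)
t(x) = -3*x (t(x) = x*(-9 + 3*2) + 0 = x*(-9 + 6) + 0 = x*(-3) + 0 = -3*x + 0 = -3*x)
b = 225 (b = (-3*5)² = (-15)² = 225)
(y + b)² = (12 + 225)² = 237² = 56169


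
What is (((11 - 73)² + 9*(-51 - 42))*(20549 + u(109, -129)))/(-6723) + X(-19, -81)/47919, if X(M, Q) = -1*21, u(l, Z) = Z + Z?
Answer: -974593233062/107386479 ≈ -9075.6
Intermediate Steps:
u(l, Z) = 2*Z
X(M, Q) = -21
(((11 - 73)² + 9*(-51 - 42))*(20549 + u(109, -129)))/(-6723) + X(-19, -81)/47919 = (((11 - 73)² + 9*(-51 - 42))*(20549 + 2*(-129)))/(-6723) - 21/47919 = (((-62)² + 9*(-93))*(20549 - 258))*(-1/6723) - 21*1/47919 = ((3844 - 837)*20291)*(-1/6723) - 7/15973 = (3007*20291)*(-1/6723) - 7/15973 = 61015037*(-1/6723) - 7/15973 = -61015037/6723 - 7/15973 = -974593233062/107386479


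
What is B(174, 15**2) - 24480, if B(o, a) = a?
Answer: -24255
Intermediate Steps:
B(174, 15**2) - 24480 = 15**2 - 24480 = 225 - 24480 = -24255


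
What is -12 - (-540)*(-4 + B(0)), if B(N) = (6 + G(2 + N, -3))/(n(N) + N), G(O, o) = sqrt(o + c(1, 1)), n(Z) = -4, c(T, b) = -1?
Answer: -2982 - 270*I ≈ -2982.0 - 270.0*I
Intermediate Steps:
G(O, o) = sqrt(-1 + o) (G(O, o) = sqrt(o - 1) = sqrt(-1 + o))
B(N) = (6 + 2*I)/(-4 + N) (B(N) = (6 + sqrt(-1 - 3))/(-4 + N) = (6 + sqrt(-4))/(-4 + N) = (6 + 2*I)/(-4 + N))
-12 - (-540)*(-4 + B(0)) = -12 - (-540)*(-4 + 2*(3 + I)/(-4 + 0)) = -12 - (-540)*(-4 + 2*(3 + I)/(-4)) = -12 - (-540)*(-4 + 2*(-1/4)*(3 + I)) = -12 - (-540)*(-4 + (-3/2 - I/2)) = -12 - (-540)*(-11/2 - I/2) = -12 - 108*(55/2 + 5*I/2) = -12 + (-2970 - 270*I) = -2982 - 270*I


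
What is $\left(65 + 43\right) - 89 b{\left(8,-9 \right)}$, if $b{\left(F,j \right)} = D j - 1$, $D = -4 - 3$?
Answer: $-5410$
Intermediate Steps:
$D = -7$ ($D = -4 - 3 = -7$)
$b{\left(F,j \right)} = -1 - 7 j$ ($b{\left(F,j \right)} = - 7 j - 1 = -1 - 7 j$)
$\left(65 + 43\right) - 89 b{\left(8,-9 \right)} = \left(65 + 43\right) - 89 \left(-1 - -63\right) = 108 - 89 \left(-1 + 63\right) = 108 - 5518 = -5410$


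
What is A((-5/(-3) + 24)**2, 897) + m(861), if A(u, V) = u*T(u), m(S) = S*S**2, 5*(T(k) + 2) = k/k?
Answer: 3191380976/5 ≈ 6.3828e+8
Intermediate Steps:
T(k) = -9/5 (T(k) = -2 + (k/k)/5 = -2 + (1/5)*1 = -2 + 1/5 = -9/5)
m(S) = S**3
A(u, V) = -9*u/5 (A(u, V) = u*(-9/5) = -9*u/5)
A((-5/(-3) + 24)**2, 897) + m(861) = -9*(-5/(-3) + 24)**2/5 + 861**3 = -9*(-5*(-1/3) + 24)**2/5 + 638277381 = -9*(5/3 + 24)**2/5 + 638277381 = -9*(77/3)**2/5 + 638277381 = -9/5*5929/9 + 638277381 = -5929/5 + 638277381 = 3191380976/5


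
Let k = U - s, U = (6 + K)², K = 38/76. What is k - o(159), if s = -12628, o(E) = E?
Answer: 50045/4 ≈ 12511.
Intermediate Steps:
K = ½ (K = 38*(1/76) = ½ ≈ 0.50000)
U = 169/4 (U = (6 + ½)² = (13/2)² = 169/4 ≈ 42.250)
k = 50681/4 (k = 169/4 - 1*(-12628) = 169/4 + 12628 = 50681/4 ≈ 12670.)
k - o(159) = 50681/4 - 1*159 = 50681/4 - 159 = 50045/4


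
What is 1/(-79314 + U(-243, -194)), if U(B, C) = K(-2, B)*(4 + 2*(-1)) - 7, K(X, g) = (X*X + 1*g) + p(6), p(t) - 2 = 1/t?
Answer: -3/239384 ≈ -1.2532e-5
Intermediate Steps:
p(t) = 2 + 1/t
K(X, g) = 13/6 + g + X**2 (K(X, g) = (X*X + 1*g) + (2 + 1/6) = (X**2 + g) + (2 + 1/6) = (g + X**2) + 13/6 = 13/6 + g + X**2)
U(B, C) = 16/3 + 2*B (U(B, C) = (13/6 + B + (-2)**2)*(4 + 2*(-1)) - 7 = (13/6 + B + 4)*(4 - 2) - 7 = (37/6 + B)*2 - 7 = (37/3 + 2*B) - 7 = 16/3 + 2*B)
1/(-79314 + U(-243, -194)) = 1/(-79314 + (16/3 + 2*(-243))) = 1/(-79314 + (16/3 - 486)) = 1/(-79314 - 1442/3) = 1/(-239384/3) = -3/239384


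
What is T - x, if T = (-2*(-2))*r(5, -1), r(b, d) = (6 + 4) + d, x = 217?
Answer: -181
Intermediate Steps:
r(b, d) = 10 + d
T = 36 (T = (-2*(-2))*(10 - 1) = 4*9 = 36)
T - x = 36 - 1*217 = 36 - 217 = -181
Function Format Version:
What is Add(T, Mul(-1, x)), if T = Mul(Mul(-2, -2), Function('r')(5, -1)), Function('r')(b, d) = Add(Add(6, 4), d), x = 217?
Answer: -181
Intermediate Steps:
Function('r')(b, d) = Add(10, d)
T = 36 (T = Mul(Mul(-2, -2), Add(10, -1)) = Mul(4, 9) = 36)
Add(T, Mul(-1, x)) = Add(36, Mul(-1, 217)) = Add(36, -217) = -181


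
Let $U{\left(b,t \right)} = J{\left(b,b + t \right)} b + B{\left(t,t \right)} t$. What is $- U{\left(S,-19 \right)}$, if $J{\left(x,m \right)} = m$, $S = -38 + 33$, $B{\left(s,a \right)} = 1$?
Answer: $-101$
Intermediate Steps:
$S = -5$
$U{\left(b,t \right)} = t + b \left(b + t\right)$ ($U{\left(b,t \right)} = \left(b + t\right) b + 1 t = b \left(b + t\right) + t = t + b \left(b + t\right)$)
$- U{\left(S,-19 \right)} = - (-19 - 5 \left(-5 - 19\right)) = - (-19 - -120) = - (-19 + 120) = \left(-1\right) 101 = -101$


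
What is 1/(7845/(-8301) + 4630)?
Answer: 2767/12808595 ≈ 0.00021603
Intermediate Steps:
1/(7845/(-8301) + 4630) = 1/(7845*(-1/8301) + 4630) = 1/(-2615/2767 + 4630) = 1/(12808595/2767) = 2767/12808595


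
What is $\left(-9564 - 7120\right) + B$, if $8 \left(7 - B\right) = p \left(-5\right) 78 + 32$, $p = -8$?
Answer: $-17071$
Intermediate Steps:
$B = -387$ ($B = 7 - \frac{\left(-8\right) \left(-5\right) 78 + 32}{8} = 7 - \frac{40 \cdot 78 + 32}{8} = 7 - \frac{3120 + 32}{8} = 7 - 394 = -387$)
$\left(-9564 - 7120\right) + B = \left(-9564 - 7120\right) - 387 = -16684 - 387 = -17071$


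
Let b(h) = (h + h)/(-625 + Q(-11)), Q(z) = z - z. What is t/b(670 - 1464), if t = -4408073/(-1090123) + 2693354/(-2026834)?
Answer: 937241420053125/877170849151054 ≈ 1.0685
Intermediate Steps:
t = 2999172544170/1104749180291 (t = -4408073*(-1/1090123) + 2693354*(-1/2026834) = 4408073/1090123 - 1346677/1013417 = 2999172544170/1104749180291 ≈ 2.7148)
Q(z) = 0
b(h) = -2*h/625 (b(h) = (h + h)/(-625 + 0) = (2*h)/(-625) = (2*h)*(-1/625) = -2*h/625)
t/b(670 - 1464) = 2999172544170/(1104749180291*((-2*(670 - 1464)/625))) = 2999172544170/(1104749180291*((-2/625*(-794)))) = 2999172544170/(1104749180291*(1588/625)) = (2999172544170/1104749180291)*(625/1588) = 937241420053125/877170849151054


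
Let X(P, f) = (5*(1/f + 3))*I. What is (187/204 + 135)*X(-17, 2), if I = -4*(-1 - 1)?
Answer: 57085/3 ≈ 19028.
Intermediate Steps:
I = 8 (I = -4*(-2) = 8)
X(P, f) = 120 + 40/f (X(P, f) = (5*(1/f + 3))*8 = (5*(3 + 1/f))*8 = (15 + 5/f)*8 = 120 + 40/f)
(187/204 + 135)*X(-17, 2) = (187/204 + 135)*(120 + 40/2) = (187*(1/204) + 135)*(120 + 40*(1/2)) = (11/12 + 135)*(120 + 20) = (1631/12)*140 = 57085/3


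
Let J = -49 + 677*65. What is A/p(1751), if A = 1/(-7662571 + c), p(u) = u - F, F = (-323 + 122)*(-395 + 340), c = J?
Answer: 1/70883593960 ≈ 1.4108e-11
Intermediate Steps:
J = 43956 (J = -49 + 44005 = 43956)
c = 43956
F = 11055 (F = -201*(-55) = 11055)
p(u) = -11055 + u (p(u) = u - 1*11055 = u - 11055 = -11055 + u)
A = -1/7618615 (A = 1/(-7662571 + 43956) = 1/(-7618615) = -1/7618615 ≈ -1.3126e-7)
A/p(1751) = -1/(7618615*(-11055 + 1751)) = -1/7618615/(-9304) = -1/7618615*(-1/9304) = 1/70883593960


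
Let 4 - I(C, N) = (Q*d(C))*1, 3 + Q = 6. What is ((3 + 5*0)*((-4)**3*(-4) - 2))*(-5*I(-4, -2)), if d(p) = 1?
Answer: -3810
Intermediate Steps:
Q = 3 (Q = -3 + 6 = 3)
I(C, N) = 1 (I(C, N) = 4 - 3*1 = 4 - 3 = 1)
((3 + 5*0)*((-4)**3*(-4) - 2))*(-5*I(-4, -2)) = ((3 + 5*0)*((-4)**3*(-4) - 2))*(-5*1) = ((3 + 0)*(-64*(-4) - 2))*(-5) = (3*(256 - 2))*(-5) = (3*254)*(-5) = 762*(-5) = -3810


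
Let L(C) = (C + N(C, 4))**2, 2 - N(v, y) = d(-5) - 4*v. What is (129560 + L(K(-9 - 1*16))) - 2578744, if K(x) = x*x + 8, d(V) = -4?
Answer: 7606057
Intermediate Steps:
N(v, y) = 6 + 4*v (N(v, y) = 2 - (-4 - 4*v) = 2 + (4 + 4*v) = 6 + 4*v)
K(x) = 8 + x**2 (K(x) = x**2 + 8 = 8 + x**2)
L(C) = (6 + 5*C)**2 (L(C) = (C + (6 + 4*C))**2 = (6 + 5*C)**2)
(129560 + L(K(-9 - 1*16))) - 2578744 = (129560 + (6 + 5*(8 + (-9 - 1*16)**2))**2) - 2578744 = (129560 + (6 + 5*(8 + (-9 - 16)**2))**2) - 2578744 = (129560 + (6 + 5*(8 + (-25)**2))**2) - 2578744 = (129560 + (6 + 5*(8 + 625))**2) - 2578744 = (129560 + (6 + 5*633)**2) - 2578744 = (129560 + (6 + 3165)**2) - 2578744 = (129560 + 3171**2) - 2578744 = (129560 + 10055241) - 2578744 = 10184801 - 2578744 = 7606057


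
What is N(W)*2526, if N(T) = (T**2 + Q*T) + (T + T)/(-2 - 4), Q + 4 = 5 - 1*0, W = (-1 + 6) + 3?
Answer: 175136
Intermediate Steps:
W = 8 (W = 5 + 3 = 8)
Q = 1 (Q = -4 + (5 - 1*0) = -4 + (5 + 0) = -4 + 5 = 1)
N(T) = T**2 + 2*T/3 (N(T) = (T**2 + 1*T) + (T + T)/(-2 - 4) = (T**2 + T) + (2*T)/(-6) = (T + T**2) + (2*T)*(-1/6) = (T + T**2) - T/3 = T**2 + 2*T/3)
N(W)*2526 = ((1/3)*8*(2 + 3*8))*2526 = ((1/3)*8*(2 + 24))*2526 = ((1/3)*8*26)*2526 = (208/3)*2526 = 175136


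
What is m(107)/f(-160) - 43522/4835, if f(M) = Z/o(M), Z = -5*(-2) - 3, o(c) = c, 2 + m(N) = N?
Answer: -11647522/4835 ≈ -2409.0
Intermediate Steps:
m(N) = -2 + N
Z = 7 (Z = 10 - 3 = 7)
f(M) = 7/M
m(107)/f(-160) - 43522/4835 = (-2 + 107)/((7/(-160))) - 43522/4835 = 105/((7*(-1/160))) - 43522*1/4835 = 105/(-7/160) - 43522/4835 = 105*(-160/7) - 43522/4835 = -2400 - 43522/4835 = -11647522/4835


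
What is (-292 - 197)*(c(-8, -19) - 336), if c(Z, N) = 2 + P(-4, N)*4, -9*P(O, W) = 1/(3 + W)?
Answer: 1959749/12 ≈ 1.6331e+5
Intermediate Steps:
P(O, W) = -1/(9*(3 + W))
c(Z, N) = 2 - 4/(27 + 9*N) (c(Z, N) = 2 - 1/(27 + 9*N)*4 = 2 - 4/(27 + 9*N))
(-292 - 197)*(c(-8, -19) - 336) = (-292 - 197)*(2*(25 + 9*(-19))/(9*(3 - 19)) - 336) = -489*((2/9)*(25 - 171)/(-16) - 336) = -489*((2/9)*(-1/16)*(-146) - 336) = -489*(73/36 - 336) = -489*(-12023/36) = 1959749/12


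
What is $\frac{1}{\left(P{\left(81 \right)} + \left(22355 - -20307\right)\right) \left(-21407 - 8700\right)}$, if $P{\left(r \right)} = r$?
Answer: $- \frac{1}{1286863501} \approx -7.7708 \cdot 10^{-10}$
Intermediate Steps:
$\frac{1}{\left(P{\left(81 \right)} + \left(22355 - -20307\right)\right) \left(-21407 - 8700\right)} = \frac{1}{\left(81 + \left(22355 - -20307\right)\right) \left(-21407 - 8700\right)} = \frac{1}{\left(81 + \left(22355 + 20307\right)\right) \left(-30107\right)} = \frac{1}{\left(81 + 42662\right) \left(-30107\right)} = \frac{1}{42743 \left(-30107\right)} = \frac{1}{-1286863501} = - \frac{1}{1286863501}$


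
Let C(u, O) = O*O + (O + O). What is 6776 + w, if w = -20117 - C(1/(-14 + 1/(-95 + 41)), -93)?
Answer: -21804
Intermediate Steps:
C(u, O) = O**2 + 2*O
w = -28580 (w = -20117 - (-93)*(2 - 93) = -20117 - (-93)*(-91) = -20117 - 1*8463 = -20117 - 8463 = -28580)
6776 + w = 6776 - 28580 = -21804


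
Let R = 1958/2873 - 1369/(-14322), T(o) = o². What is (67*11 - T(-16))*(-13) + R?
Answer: -257260878205/41147106 ≈ -6252.2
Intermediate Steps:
R = 31975613/41147106 (R = 1958*(1/2873) - 1369*(-1/14322) = 1958/2873 + 1369/14322 = 31975613/41147106 ≈ 0.77710)
(67*11 - T(-16))*(-13) + R = (67*11 - 1*(-16)²)*(-13) + 31975613/41147106 = (737 - 1*256)*(-13) + 31975613/41147106 = (737 - 256)*(-13) + 31975613/41147106 = 481*(-13) + 31975613/41147106 = -6253 + 31975613/41147106 = -257260878205/41147106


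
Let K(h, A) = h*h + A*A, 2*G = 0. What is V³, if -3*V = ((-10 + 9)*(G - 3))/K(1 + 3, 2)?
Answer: -1/8000 ≈ -0.00012500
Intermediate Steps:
G = 0 (G = (½)*0 = 0)
K(h, A) = A² + h² (K(h, A) = h² + A² = A² + h²)
V = -1/20 (V = -(-10 + 9)*(0 - 3)/(3*(2² + (1 + 3)²)) = -(-1*(-3))/(3*(4 + 4²)) = -1/(4 + 16) = -1/20 ≈ -0.050000)
V³ = (-1/20)³ = -1/8000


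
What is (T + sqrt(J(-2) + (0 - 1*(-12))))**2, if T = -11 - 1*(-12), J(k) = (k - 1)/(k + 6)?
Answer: 49/4 + 3*sqrt(5) ≈ 18.958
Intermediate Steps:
J(k) = (-1 + k)/(6 + k)
T = 1 (T = -11 + 12 = 1)
(T + sqrt(J(-2) + (0 - 1*(-12))))**2 = (1 + sqrt((-1 - 2)/(6 - 2) + (0 - 1*(-12))))**2 = (1 + sqrt(-3/4 + (0 + 12)))**2 = (1 + sqrt((1/4)*(-3) + 12))**2 = (1 + sqrt(-3/4 + 12))**2 = (1 + sqrt(45/4))**2 = (1 + 3*sqrt(5)/2)**2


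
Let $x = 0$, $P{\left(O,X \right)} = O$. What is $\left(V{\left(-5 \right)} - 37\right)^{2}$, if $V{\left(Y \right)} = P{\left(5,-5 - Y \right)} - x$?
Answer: $1024$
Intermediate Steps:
$V{\left(Y \right)} = 5$ ($V{\left(Y \right)} = 5 - 0 = 5 + 0 = 5$)
$\left(V{\left(-5 \right)} - 37\right)^{2} = \left(5 - 37\right)^{2} = \left(-32\right)^{2} = 1024$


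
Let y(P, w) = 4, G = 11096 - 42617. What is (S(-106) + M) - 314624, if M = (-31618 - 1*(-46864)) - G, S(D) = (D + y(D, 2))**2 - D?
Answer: -257347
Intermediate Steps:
G = -31521
S(D) = (4 + D)**2 - D (S(D) = (D + 4)**2 - D = (4 + D)**2 - D)
M = 46767 (M = (-31618 - 1*(-46864)) - 1*(-31521) = (-31618 + 46864) + 31521 = 15246 + 31521 = 46767)
(S(-106) + M) - 314624 = (((4 - 106)**2 - 1*(-106)) + 46767) - 314624 = (((-102)**2 + 106) + 46767) - 314624 = ((10404 + 106) + 46767) - 314624 = (10510 + 46767) - 314624 = 57277 - 314624 = -257347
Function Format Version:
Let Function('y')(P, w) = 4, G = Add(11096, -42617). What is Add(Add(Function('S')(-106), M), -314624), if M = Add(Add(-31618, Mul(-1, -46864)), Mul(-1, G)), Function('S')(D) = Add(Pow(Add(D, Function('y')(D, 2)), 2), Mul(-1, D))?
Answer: -257347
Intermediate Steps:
G = -31521
Function('S')(D) = Add(Pow(Add(4, D), 2), Mul(-1, D)) (Function('S')(D) = Add(Pow(Add(D, 4), 2), Mul(-1, D)) = Add(Pow(Add(4, D), 2), Mul(-1, D)))
M = 46767 (M = Add(Add(-31618, Mul(-1, -46864)), Mul(-1, -31521)) = Add(Add(-31618, 46864), 31521) = Add(15246, 31521) = 46767)
Add(Add(Function('S')(-106), M), -314624) = Add(Add(Add(Pow(Add(4, -106), 2), Mul(-1, -106)), 46767), -314624) = Add(Add(Add(Pow(-102, 2), 106), 46767), -314624) = Add(Add(Add(10404, 106), 46767), -314624) = Add(Add(10510, 46767), -314624) = Add(57277, -314624) = -257347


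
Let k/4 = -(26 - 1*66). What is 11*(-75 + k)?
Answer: 935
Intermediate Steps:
k = 160 (k = 4*(-(26 - 1*66)) = 4*(-(26 - 66)) = 4*(-1*(-40)) = 4*40 = 160)
11*(-75 + k) = 11*(-75 + 160) = 11*85 = 935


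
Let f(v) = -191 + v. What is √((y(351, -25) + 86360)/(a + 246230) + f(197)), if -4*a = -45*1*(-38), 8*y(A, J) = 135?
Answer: √245596714147/196642 ≈ 2.5202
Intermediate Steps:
y(A, J) = 135/8 (y(A, J) = (⅛)*135 = 135/8)
a = -855/2 (a = -(-45*1)*(-38)/4 = -(-45)*(-38)/4 = -¼*1710 = -855/2 ≈ -427.50)
√((y(351, -25) + 86360)/(a + 246230) + f(197)) = √((135/8 + 86360)/(-855/2 + 246230) + (-191 + 197)) = √(691015/(8*(491605/2)) + 6) = √((691015/8)*(2/491605) + 6) = √(138203/393284 + 6) = √(2497907/393284) = √245596714147/196642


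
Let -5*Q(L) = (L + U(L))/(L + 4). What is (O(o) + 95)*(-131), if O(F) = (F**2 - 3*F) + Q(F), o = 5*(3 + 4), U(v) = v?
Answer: -6205601/39 ≈ -1.5912e+5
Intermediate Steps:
o = 35 (o = 5*7 = 35)
Q(L) = -2*L/(5*(4 + L)) (Q(L) = -(L + L)/(5*(L + 4)) = -2*L/(5*(4 + L)))
O(F) = F**2 - 3*F - 2*F/(20 + 5*F) (O(F) = (F**2 - 3*F) - 2*F/(20 + 5*F) = F**2 - 3*F - 2*F/(20 + 5*F))
(O(o) + 95)*(-131) = ((1/5)*35*(-2 + 5*(-3 + 35)*(4 + 35))/(4 + 35) + 95)*(-131) = ((1/5)*35*(-2 + 5*32*39)/39 + 95)*(-131) = ((1/5)*35*(1/39)*(-2 + 6240) + 95)*(-131) = ((1/5)*35*(1/39)*6238 + 95)*(-131) = (43666/39 + 95)*(-131) = (47371/39)*(-131) = -6205601/39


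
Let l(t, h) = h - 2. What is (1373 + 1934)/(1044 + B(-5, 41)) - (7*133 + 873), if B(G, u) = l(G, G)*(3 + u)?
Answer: -1324437/736 ≈ -1799.5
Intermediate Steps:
l(t, h) = -2 + h
B(G, u) = (-2 + G)*(3 + u)
(1373 + 1934)/(1044 + B(-5, 41)) - (7*133 + 873) = (1373 + 1934)/(1044 + (-2 - 5)*(3 + 41)) - (7*133 + 873) = 3307/(1044 - 7*44) - (931 + 873) = 3307/(1044 - 308) - 1*1804 = 3307/736 - 1804 = -1324437/736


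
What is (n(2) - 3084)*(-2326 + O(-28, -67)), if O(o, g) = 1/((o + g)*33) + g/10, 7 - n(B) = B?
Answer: 45033549449/6270 ≈ 7.1824e+6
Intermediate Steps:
n(B) = 7 - B
O(o, g) = g/10 + 1/(33*(g + o)) (O(o, g) = (1/33)/(g + o) + g*(⅒) = 1/(33*(g + o)) + g/10 = g/10 + 1/(33*(g + o)))
(n(2) - 3084)*(-2326 + O(-28, -67)) = ((7 - 1*2) - 3084)*(-2326 + (1/33 + (⅒)*(-67)² + (⅒)*(-67)*(-28))/(-67 - 28)) = ((7 - 2) - 3084)*(-2326 + (1/33 + (⅒)*4489 + 938/5)/(-95)) = (5 - 3084)*(-2326 - (1/33 + 4489/10 + 938/5)/95) = -3079*(-2326 - 1/95*42011/66) = -3079*(-2326 - 42011/6270) = -3079*(-14626031/6270) = 45033549449/6270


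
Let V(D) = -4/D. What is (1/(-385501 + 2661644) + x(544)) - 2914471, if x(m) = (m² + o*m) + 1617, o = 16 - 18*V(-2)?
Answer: -5981244023113/2276143 ≈ -2.6278e+6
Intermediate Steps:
o = -20 (o = 16 - (-72)/(-2) = 16 - (-72)*(-1)/2 = 16 - 18*2 = 16 - 36 = -20)
x(m) = 1617 + m² - 20*m (x(m) = (m² - 20*m) + 1617 = 1617 + m² - 20*m)
(1/(-385501 + 2661644) + x(544)) - 2914471 = (1/(-385501 + 2661644) + (1617 + 544² - 20*544)) - 2914471 = (1/2276143 + (1617 + 295936 - 10880)) - 2914471 = (1/2276143 + 286673) - 2914471 = 652508742240/2276143 - 2914471 = -5981244023113/2276143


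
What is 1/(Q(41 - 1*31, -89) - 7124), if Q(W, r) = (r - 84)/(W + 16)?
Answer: -26/185397 ≈ -0.00014024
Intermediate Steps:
Q(W, r) = (-84 + r)/(16 + W)
1/(Q(41 - 1*31, -89) - 7124) = 1/((-84 - 89)/(16 + (41 - 1*31)) - 7124) = 1/(-173/(16 + (41 - 31)) - 7124) = 1/(-173/(16 + 10) - 7124) = 1/(-173/26 - 7124) = 1/(-185397/26) = -26/185397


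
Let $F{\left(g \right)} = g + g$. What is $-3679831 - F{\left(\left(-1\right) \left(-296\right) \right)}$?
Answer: $-3680423$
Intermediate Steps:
$F{\left(g \right)} = 2 g$
$-3679831 - F{\left(\left(-1\right) \left(-296\right) \right)} = -3679831 - 2 \left(\left(-1\right) \left(-296\right)\right) = -3679831 - 2 \cdot 296 = -3679831 - 592 = -3680423$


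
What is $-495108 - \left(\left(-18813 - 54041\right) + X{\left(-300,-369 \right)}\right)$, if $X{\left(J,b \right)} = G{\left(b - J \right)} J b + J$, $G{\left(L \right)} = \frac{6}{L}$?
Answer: $- \frac{9483542}{23} \approx -4.1233 \cdot 10^{5}$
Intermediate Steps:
$X{\left(J,b \right)} = J + \frac{6 J b}{b - J}$ ($X{\left(J,b \right)} = \frac{6}{b - J} J b + J = \frac{6 J}{b - J} b + J = \frac{6 J b}{b - J} + J = J + \frac{6 J b}{b - J}$)
$-495108 - \left(\left(-18813 - 54041\right) + X{\left(-300,-369 \right)}\right) = -495108 - \left(\left(-18813 - 54041\right) - \frac{300 \left(\left(-1\right) \left(-300\right) + 7 \left(-369\right)\right)}{-369 - -300}\right) = -495108 - \left(-72854 - \frac{300 \left(300 - 2583\right)}{-369 + 300}\right) = -495108 - \left(-72854 - 300 \frac{1}{-69} \left(-2283\right)\right) = -495108 - \left(-72854 - \left(- \frac{100}{23}\right) \left(-2283\right)\right) = -495108 - \left(-72854 - \frac{228300}{23}\right) = -495108 - - \frac{1903942}{23} = -495108 + \frac{1903942}{23} = - \frac{9483542}{23}$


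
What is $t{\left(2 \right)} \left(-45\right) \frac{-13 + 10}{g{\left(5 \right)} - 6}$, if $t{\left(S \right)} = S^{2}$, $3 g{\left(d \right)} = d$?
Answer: $- \frac{1620}{13} \approx -124.62$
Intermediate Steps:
$g{\left(d \right)} = \frac{d}{3}$
$t{\left(2 \right)} \left(-45\right) \frac{-13 + 10}{g{\left(5 \right)} - 6} = 2^{2} \left(-45\right) \frac{-13 + 10}{\frac{1}{3} \cdot 5 - 6} = 4 \left(-45\right) \left(- \frac{3}{\frac{5}{3} - 6}\right) = - 180 \left(- \frac{3}{- \frac{13}{3}}\right) = - 180 \left(\left(-3\right) \left(- \frac{3}{13}\right)\right) = \left(-180\right) \frac{9}{13} = - \frac{1620}{13}$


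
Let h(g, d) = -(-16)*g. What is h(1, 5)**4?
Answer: 65536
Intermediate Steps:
h(g, d) = 16*g
h(1, 5)**4 = (16*1)**4 = 16**4 = 65536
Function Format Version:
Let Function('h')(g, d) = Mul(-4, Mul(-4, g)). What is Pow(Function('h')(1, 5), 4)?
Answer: 65536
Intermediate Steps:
Function('h')(g, d) = Mul(16, g)
Pow(Function('h')(1, 5), 4) = Pow(Mul(16, 1), 4) = Pow(16, 4) = 65536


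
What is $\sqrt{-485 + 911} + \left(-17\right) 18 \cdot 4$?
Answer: $-1224 + \sqrt{426} \approx -1203.4$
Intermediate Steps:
$\sqrt{-485 + 911} + \left(-17\right) 18 \cdot 4 = \sqrt{426} - 1224 = -1224 + \sqrt{426}$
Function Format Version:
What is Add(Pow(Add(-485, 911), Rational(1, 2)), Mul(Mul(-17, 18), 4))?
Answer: Add(-1224, Pow(426, Rational(1, 2))) ≈ -1203.4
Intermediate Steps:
Add(Pow(Add(-485, 911), Rational(1, 2)), Mul(Mul(-17, 18), 4)) = Add(Pow(426, Rational(1, 2)), Mul(-306, 4)) = Add(Pow(426, Rational(1, 2)), -1224) = Add(-1224, Pow(426, Rational(1, 2)))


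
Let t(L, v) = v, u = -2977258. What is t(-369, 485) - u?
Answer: 2977743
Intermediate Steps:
t(-369, 485) - u = 485 - 1*(-2977258) = 485 + 2977258 = 2977743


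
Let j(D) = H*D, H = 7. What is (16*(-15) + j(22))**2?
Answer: 7396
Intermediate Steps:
j(D) = 7*D
(16*(-15) + j(22))**2 = (16*(-15) + 7*22)**2 = (-240 + 154)**2 = (-86)**2 = 7396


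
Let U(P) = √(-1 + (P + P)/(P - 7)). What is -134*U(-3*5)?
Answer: -268*√11/11 ≈ -80.805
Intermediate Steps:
U(P) = √(-1 + 2*P/(-7 + P)) (U(P) = √(-1 + (2*P)/(-7 + P)) = √(-1 + 2*P/(-7 + P)))
-134*U(-3*5) = -134*2*√2*√(-1/(-7 - 3*5)) = -134*2*√2*√(-1/(-7 - 15)) = -134*2*√2*√(-1/(-22)) = -134*2*√11/11 = -268*√11/11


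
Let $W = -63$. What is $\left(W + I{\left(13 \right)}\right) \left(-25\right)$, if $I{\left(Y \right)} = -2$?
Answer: $1625$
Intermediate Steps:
$\left(W + I{\left(13 \right)}\right) \left(-25\right) = \left(-63 - 2\right) \left(-25\right) = \left(-65\right) \left(-25\right) = 1625$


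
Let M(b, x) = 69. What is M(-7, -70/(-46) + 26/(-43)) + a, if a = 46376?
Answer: 46445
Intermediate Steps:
M(-7, -70/(-46) + 26/(-43)) + a = 69 + 46376 = 46445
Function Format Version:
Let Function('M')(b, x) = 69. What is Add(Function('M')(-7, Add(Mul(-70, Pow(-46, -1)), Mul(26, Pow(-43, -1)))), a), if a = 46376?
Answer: 46445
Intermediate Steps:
Add(Function('M')(-7, Add(Mul(-70, Pow(-46, -1)), Mul(26, Pow(-43, -1)))), a) = Add(69, 46376) = 46445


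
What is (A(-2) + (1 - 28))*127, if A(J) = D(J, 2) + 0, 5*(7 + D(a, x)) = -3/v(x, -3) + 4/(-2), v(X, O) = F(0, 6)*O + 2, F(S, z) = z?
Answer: -349123/80 ≈ -4364.0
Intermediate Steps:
v(X, O) = 2 + 6*O (v(X, O) = 6*O + 2 = 2 + 6*O)
D(a, x) = -589/80 (D(a, x) = -7 + (-3/(2 + 6*(-3)) + 4/(-2))/5 = -7 + (-3/(2 - 18) + 4*(-½))/5 = -7 + (-3/(-16) - 2)/5 = -7 + (-3*(-1/16) - 2)/5 = -7 + (3/16 - 2)/5 = -7 + (⅕)*(-29/16) = -7 - 29/80 = -589/80)
A(J) = -589/80 (A(J) = -589/80 + 0 = -589/80)
(A(-2) + (1 - 28))*127 = (-589/80 + (1 - 28))*127 = (-589/80 - 27)*127 = -2749/80*127 = -349123/80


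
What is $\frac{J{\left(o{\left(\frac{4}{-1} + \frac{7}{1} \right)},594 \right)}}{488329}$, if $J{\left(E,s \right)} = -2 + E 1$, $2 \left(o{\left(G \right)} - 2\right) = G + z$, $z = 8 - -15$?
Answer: $\frac{13}{488329} \approx 2.6621 \cdot 10^{-5}$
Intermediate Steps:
$z = 23$ ($z = 8 + 15 = 23$)
$o{\left(G \right)} = \frac{27}{2} + \frac{G}{2}$ ($o{\left(G \right)} = 2 + \frac{G + 23}{2} = 2 + \frac{23 + G}{2} = 2 + \left(\frac{23}{2} + \frac{G}{2}\right) = \frac{27}{2} + \frac{G}{2}$)
$J{\left(E,s \right)} = -2 + E$
$\frac{J{\left(o{\left(\frac{4}{-1} + \frac{7}{1} \right)},594 \right)}}{488329} = \frac{-2 + \left(\frac{27}{2} + \frac{\frac{4}{-1} + \frac{7}{1}}{2}\right)}{488329} = \left(-2 + \left(\frac{27}{2} + \frac{4 \left(-1\right) + 7 \cdot 1}{2}\right)\right) \frac{1}{488329} = \left(-2 + \left(\frac{27}{2} + \frac{-4 + 7}{2}\right)\right) \frac{1}{488329} = \left(-2 + \left(\frac{27}{2} + \frac{1}{2} \cdot 3\right)\right) \frac{1}{488329} = \left(-2 + \left(\frac{27}{2} + \frac{3}{2}\right)\right) \frac{1}{488329} = \left(-2 + 15\right) \frac{1}{488329} = 13 \cdot \frac{1}{488329} = \frac{13}{488329}$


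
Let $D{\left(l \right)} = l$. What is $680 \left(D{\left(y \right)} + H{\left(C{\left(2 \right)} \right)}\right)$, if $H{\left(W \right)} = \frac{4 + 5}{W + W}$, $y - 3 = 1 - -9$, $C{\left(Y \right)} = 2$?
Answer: $10370$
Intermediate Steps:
$y = 13$ ($y = 3 + \left(1 - -9\right) = 3 + \left(1 + 9\right) = 3 + 10 = 13$)
$H{\left(W \right)} = \frac{9}{2 W}$
$680 \left(D{\left(y \right)} + H{\left(C{\left(2 \right)} \right)}\right) = 680 \left(13 + \frac{9}{2 \cdot 2}\right) = 680 \left(13 + \frac{9}{2} \cdot \frac{1}{2}\right) = 680 \left(13 + \frac{9}{4}\right) = 680 \cdot \frac{61}{4} = 10370$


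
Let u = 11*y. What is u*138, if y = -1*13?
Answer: -19734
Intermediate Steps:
y = -13
u = -143 (u = 11*(-13) = -143)
u*138 = -143*138 = -19734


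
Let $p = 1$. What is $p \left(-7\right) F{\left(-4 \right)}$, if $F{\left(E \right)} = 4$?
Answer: $-28$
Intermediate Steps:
$p \left(-7\right) F{\left(-4 \right)} = 1 \left(-7\right) 4 = \left(-7\right) 4 = -28$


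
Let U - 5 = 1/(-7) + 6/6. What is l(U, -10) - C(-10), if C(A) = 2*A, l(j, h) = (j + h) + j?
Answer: 152/7 ≈ 21.714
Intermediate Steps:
U = 41/7 (U = 5 + (1/(-7) + 6/6) = 5 + (1*(-⅐) + 6*(⅙)) = 5 + (-⅐ + 1) = 5 + 6/7 = 41/7 ≈ 5.8571)
l(j, h) = h + 2*j (l(j, h) = (h + j) + j = h + 2*j)
l(U, -10) - C(-10) = (-10 + 2*(41/7)) - 2*(-10) = (-10 + 82/7) - 1*(-20) = 12/7 + 20 = 152/7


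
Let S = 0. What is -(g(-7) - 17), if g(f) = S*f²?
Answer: 17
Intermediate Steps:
g(f) = 0 (g(f) = 0*f² = 0)
-(g(-7) - 17) = -(0 - 17) = -1*(-17) = 17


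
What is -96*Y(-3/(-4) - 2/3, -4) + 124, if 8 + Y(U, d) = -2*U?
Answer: 908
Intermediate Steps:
Y(U, d) = -8 - 2*U
-96*Y(-3/(-4) - 2/3, -4) + 124 = -96*(-8 - 2*(-3/(-4) - 2/3)) + 124 = -96*(-8 - 2*(-3*(-1/4) - 2*1/3)) + 124 = -96*(-8 - 2*(3/4 - 2/3)) + 124 = -96*(-8 - 2*1/12) + 124 = -96*(-8 - 1/6) + 124 = -96*(-49/6) + 124 = 784 + 124 = 908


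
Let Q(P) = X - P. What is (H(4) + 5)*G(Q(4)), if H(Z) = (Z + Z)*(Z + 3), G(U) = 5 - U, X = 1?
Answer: 488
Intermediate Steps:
Q(P) = 1 - P
H(Z) = 2*Z*(3 + Z) (H(Z) = (2*Z)*(3 + Z) = 2*Z*(3 + Z))
(H(4) + 5)*G(Q(4)) = (2*4*(3 + 4) + 5)*(5 - (1 - 1*4)) = (2*4*7 + 5)*(5 - (1 - 4)) = (56 + 5)*(5 - 1*(-3)) = 61*(5 + 3) = 61*8 = 488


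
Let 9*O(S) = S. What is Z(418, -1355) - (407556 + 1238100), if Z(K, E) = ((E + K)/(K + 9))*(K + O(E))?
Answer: -6326511367/3843 ≈ -1.6462e+6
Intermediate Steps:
O(S) = S/9
Z(K, E) = (E + K)*(K + E/9)/(9 + K) (Z(K, E) = ((E + K)/(K + 9))*(K + E/9) = ((E + K)/(9 + K))*(K + E/9) = (E + K)*(K + E/9)/(9 + K))
Z(418, -1355) - (407556 + 1238100) = ((-1355)² + 9*418² + 10*(-1355)*418)/(9*(9 + 418)) - (407556 + 1238100) = (⅑)*(1836025 + 9*174724 - 5663900)/427 - 1*1645656 = (⅑)*(1/427)*(1836025 + 1572516 - 5663900) - 1645656 = (⅑)*(1/427)*(-2255359) - 1645656 = -2255359/3843 - 1645656 = -6326511367/3843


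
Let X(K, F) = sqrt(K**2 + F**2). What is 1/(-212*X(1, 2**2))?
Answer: -sqrt(17)/3604 ≈ -0.0011440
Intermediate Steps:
X(K, F) = sqrt(F**2 + K**2)
1/(-212*X(1, 2**2)) = 1/(-212*sqrt((2**2)**2 + 1**2)) = 1/(-212*sqrt(4**2 + 1)) = 1/(-212*sqrt(16 + 1)) = 1/(-212*sqrt(17)) = -sqrt(17)/3604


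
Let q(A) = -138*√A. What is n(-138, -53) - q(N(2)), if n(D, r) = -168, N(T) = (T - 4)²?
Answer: 108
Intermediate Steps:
N(T) = (-4 + T)²
n(-138, -53) - q(N(2)) = -168 - (-138)*√((-4 + 2)²) = -168 - (-138)*√((-2)²) = -168 - (-138)*√4 = -168 - (-138)*2 = -168 - 1*(-276) = -168 + 276 = 108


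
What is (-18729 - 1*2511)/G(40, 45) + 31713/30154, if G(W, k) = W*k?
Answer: -1620521/150770 ≈ -10.748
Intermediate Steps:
(-18729 - 1*2511)/G(40, 45) + 31713/30154 = (-18729 - 1*2511)/((40*45)) + 31713/30154 = (-18729 - 2511)/1800 + 31713*(1/30154) = -21240*1/1800 + 31713/30154 = -59/5 + 31713/30154 = -1620521/150770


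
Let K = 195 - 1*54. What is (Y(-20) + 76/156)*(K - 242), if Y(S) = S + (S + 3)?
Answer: 143824/39 ≈ 3687.8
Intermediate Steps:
Y(S) = 3 + 2*S (Y(S) = S + (3 + S) = 3 + 2*S)
K = 141 (K = 195 - 54 = 141)
(Y(-20) + 76/156)*(K - 242) = ((3 + 2*(-20)) + 76/156)*(141 - 242) = ((3 - 40) + 76*(1/156))*(-101) = (-37 + 19/39)*(-101) = -1424/39*(-101) = 143824/39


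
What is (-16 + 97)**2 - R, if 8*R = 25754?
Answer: 13367/4 ≈ 3341.8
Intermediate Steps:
R = 12877/4 (R = (1/8)*25754 = 12877/4 ≈ 3219.3)
(-16 + 97)**2 - R = (-16 + 97)**2 - 1*12877/4 = 81**2 - 12877/4 = 6561 - 12877/4 = 13367/4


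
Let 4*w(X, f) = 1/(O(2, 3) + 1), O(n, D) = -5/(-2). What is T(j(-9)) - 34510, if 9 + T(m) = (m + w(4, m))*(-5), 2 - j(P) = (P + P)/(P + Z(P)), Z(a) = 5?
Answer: -241548/7 ≈ -34507.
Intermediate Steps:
O(n, D) = 5/2 (O(n, D) = -5*(-½) = 5/2)
j(P) = 2 - 2*P/(5 + P) (j(P) = 2 - (P + P)/(P + 5) = 2 - 2*P/(5 + P))
w(X, f) = 1/14 (w(X, f) = 1/(4*(5/2 + 1)) = 1/(4*(7/2)) = (¼)*(2/7) = 1/14)
T(m) = -131/14 - 5*m (T(m) = -9 + (m + 1/14)*(-5) = -9 + (1/14 + m)*(-5) = -9 + (-5/14 - 5*m) = -131/14 - 5*m)
T(j(-9)) - 34510 = (-131/14 - 50/(5 - 9)) - 34510 = (-131/14 - 50/(-4)) - 34510 = (-131/14 - 50*(-1)/4) - 34510 = (-131/14 - 5*(-5/2)) - 34510 = (-131/14 + 25/2) - 34510 = 22/7 - 34510 = -241548/7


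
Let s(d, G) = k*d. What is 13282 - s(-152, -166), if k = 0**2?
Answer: 13282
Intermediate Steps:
k = 0
s(d, G) = 0 (s(d, G) = 0*d = 0)
13282 - s(-152, -166) = 13282 - 1*0 = 13282 + 0 = 13282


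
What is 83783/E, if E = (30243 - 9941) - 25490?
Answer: -83783/5188 ≈ -16.149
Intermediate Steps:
E = -5188 (E = 20302 - 25490 = -5188)
83783/E = 83783/(-5188) = 83783*(-1/5188) = -83783/5188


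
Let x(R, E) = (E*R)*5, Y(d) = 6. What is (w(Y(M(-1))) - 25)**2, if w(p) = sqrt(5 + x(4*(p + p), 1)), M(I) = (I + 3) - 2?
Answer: 870 - 350*sqrt(5) ≈ 87.376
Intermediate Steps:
M(I) = 1 + I (M(I) = (3 + I) - 2 = 1 + I)
x(R, E) = 5*E*R
w(p) = sqrt(5 + 40*p) (w(p) = sqrt(5 + 5*1*(4*(p + p))) = sqrt(5 + 5*1*(4*(2*p))) = sqrt(5 + 5*1*(8*p)) = sqrt(5 + 40*p))
(w(Y(M(-1))) - 25)**2 = (sqrt(5 + 40*6) - 25)**2 = (sqrt(5 + 240) - 25)**2 = (sqrt(245) - 25)**2 = (7*sqrt(5) - 25)**2 = (-25 + 7*sqrt(5))**2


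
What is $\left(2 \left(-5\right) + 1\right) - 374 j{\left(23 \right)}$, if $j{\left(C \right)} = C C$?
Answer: $-197855$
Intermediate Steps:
$j{\left(C \right)} = C^{2}$
$\left(2 \left(-5\right) + 1\right) - 374 j{\left(23 \right)} = \left(2 \left(-5\right) + 1\right) - 374 \cdot 23^{2} = \left(-10 + 1\right) - 197846 = -9 - 197846 = -197855$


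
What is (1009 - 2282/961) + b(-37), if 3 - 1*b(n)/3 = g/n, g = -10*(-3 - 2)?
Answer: 36256742/35557 ≈ 1019.7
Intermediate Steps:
g = 50 (g = -10*(-5) = 50)
b(n) = 9 - 150/n
(1009 - 2282/961) + b(-37) = (1009 - 2282/961) + (9 - 150/(-37)) = (1009 - 2282*1/961) + (9 - 150*(-1/37)) = (1009 - 2282/961) + (9 + 150/37) = 967367/961 + 483/37 = 36256742/35557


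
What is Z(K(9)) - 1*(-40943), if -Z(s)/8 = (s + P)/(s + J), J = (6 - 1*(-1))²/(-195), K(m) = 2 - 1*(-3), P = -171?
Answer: 19086089/463 ≈ 41223.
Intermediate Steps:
K(m) = 5 (K(m) = 2 + 3 = 5)
J = -49/195 (J = (6 + 1)²*(-1/195) = 7²*(-1/195) = 49*(-1/195) = -49/195 ≈ -0.25128)
Z(s) = -8*(-171 + s)/(-49/195 + s) (Z(s) = -8*(s - 171)/(s - 49/195) = -8*(-171 + s)/(-49/195 + s))
Z(K(9)) - 1*(-40943) = 1560*(171 - 1*5)/(-49 + 195*5) - 1*(-40943) = 1560*(171 - 5)/(-49 + 975) + 40943 = 1560*166/926 + 40943 = 1560*(1/926)*166 + 40943 = 129480/463 + 40943 = 19086089/463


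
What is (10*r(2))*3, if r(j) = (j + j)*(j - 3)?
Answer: -120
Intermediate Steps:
r(j) = 2*j*(-3 + j) (r(j) = (2*j)*(-3 + j) = 2*j*(-3 + j))
(10*r(2))*3 = (10*(2*2*(-3 + 2)))*3 = (10*(2*2*(-1)))*3 = (10*(-4))*3 = -40*3 = -120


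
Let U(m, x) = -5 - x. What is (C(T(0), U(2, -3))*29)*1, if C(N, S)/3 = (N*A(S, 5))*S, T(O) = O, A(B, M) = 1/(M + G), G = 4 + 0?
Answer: 0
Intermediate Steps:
G = 4
A(B, M) = 1/(4 + M) (A(B, M) = 1/(M + 4) = 1/(4 + M))
C(N, S) = N*S/3 (C(N, S) = 3*((N/(4 + 5))*S) = 3*((N/9)*S) = 3*(N*S/9) = N*S/3)
(C(T(0), U(2, -3))*29)*1 = (((⅓)*0*(-5 - 1*(-3)))*29)*1 = (((⅓)*0*(-5 + 3))*29)*1 = (((⅓)*0*(-2))*29)*1 = (0*29)*1 = 0*1 = 0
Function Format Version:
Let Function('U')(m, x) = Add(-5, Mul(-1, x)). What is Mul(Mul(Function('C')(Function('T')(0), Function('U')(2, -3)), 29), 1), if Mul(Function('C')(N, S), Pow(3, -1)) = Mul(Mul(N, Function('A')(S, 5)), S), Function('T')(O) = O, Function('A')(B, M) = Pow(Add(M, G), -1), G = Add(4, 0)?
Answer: 0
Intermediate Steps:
G = 4
Function('A')(B, M) = Pow(Add(4, M), -1) (Function('A')(B, M) = Pow(Add(M, 4), -1) = Pow(Add(4, M), -1))
Function('C')(N, S) = Mul(Rational(1, 3), N, S) (Function('C')(N, S) = Mul(3, Mul(Mul(N, Pow(Add(4, 5), -1)), S)) = Mul(3, Mul(Mul(N, Pow(9, -1)), S)) = Mul(3, Mul(Mul(N, Rational(1, 9)), S)) = Mul(3, Mul(Mul(Rational(1, 9), N), S)) = Mul(3, Mul(Rational(1, 9), N, S)) = Mul(Rational(1, 3), N, S))
Mul(Mul(Function('C')(Function('T')(0), Function('U')(2, -3)), 29), 1) = Mul(Mul(Mul(Rational(1, 3), 0, Add(-5, Mul(-1, -3))), 29), 1) = Mul(Mul(Mul(Rational(1, 3), 0, Add(-5, 3)), 29), 1) = Mul(Mul(Mul(Rational(1, 3), 0, -2), 29), 1) = Mul(Mul(0, 29), 1) = Mul(0, 1) = 0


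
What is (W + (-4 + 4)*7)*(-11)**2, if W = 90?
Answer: 10890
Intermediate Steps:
(W + (-4 + 4)*7)*(-11)**2 = (90 + (-4 + 4)*7)*(-11)**2 = (90 + 0*7)*121 = (90 + 0)*121 = 90*121 = 10890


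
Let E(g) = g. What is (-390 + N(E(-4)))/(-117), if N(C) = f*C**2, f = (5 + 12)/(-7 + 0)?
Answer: 3002/819 ≈ 3.6654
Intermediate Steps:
f = -17/7 (f = 17/(-7) = 17*(-1/7) = -17/7 ≈ -2.4286)
N(C) = -17*C**2/7
(-390 + N(E(-4)))/(-117) = (-390 - 17/7*(-4)**2)/(-117) = (-390 - 17/7*16)*(-1/117) = (-390 - 272/7)*(-1/117) = -3002/7*(-1/117) = 3002/819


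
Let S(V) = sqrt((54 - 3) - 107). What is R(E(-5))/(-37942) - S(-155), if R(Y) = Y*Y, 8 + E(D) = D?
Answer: -169/37942 - 2*I*sqrt(14) ≈ -0.0044542 - 7.4833*I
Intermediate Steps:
E(D) = -8 + D
S(V) = 2*I*sqrt(14) (S(V) = sqrt(51 - 107) = sqrt(-56) = 2*I*sqrt(14))
R(Y) = Y**2
R(E(-5))/(-37942) - S(-155) = (-8 - 5)**2/(-37942) - 2*I*sqrt(14) = (-13)**2*(-1/37942) - 2*I*sqrt(14) = 169*(-1/37942) - 2*I*sqrt(14) = -169/37942 - 2*I*sqrt(14)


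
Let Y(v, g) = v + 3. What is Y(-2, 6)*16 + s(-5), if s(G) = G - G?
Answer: 16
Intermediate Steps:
s(G) = 0
Y(v, g) = 3 + v
Y(-2, 6)*16 + s(-5) = (3 - 2)*16 + 0 = 1*16 + 0 = 16 + 0 = 16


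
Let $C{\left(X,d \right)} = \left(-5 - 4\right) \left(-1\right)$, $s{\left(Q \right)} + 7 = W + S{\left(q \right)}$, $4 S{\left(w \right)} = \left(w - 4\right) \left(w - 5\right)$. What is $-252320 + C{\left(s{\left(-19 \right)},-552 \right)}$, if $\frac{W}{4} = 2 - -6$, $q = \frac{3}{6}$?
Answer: $-252311$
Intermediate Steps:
$q = \frac{1}{2}$ ($q = 3 \cdot \frac{1}{6} = \frac{1}{2} \approx 0.5$)
$S{\left(w \right)} = \frac{\left(-5 + w\right) \left(-4 + w\right)}{4}$ ($S{\left(w \right)} = \frac{\left(w - 4\right) \left(w - 5\right)}{4} = \frac{\left(-4 + w\right) \left(-5 + w\right)}{4} = \frac{\left(-5 + w\right) \left(-4 + w\right)}{4}$)
$W = 32$ ($W = 4 \left(2 - -6\right) = 4 \left(2 + 6\right) = 4 \cdot 8 = 32$)
$s{\left(Q \right)} = \frac{463}{16}$ ($s{\left(Q \right)} = -7 + \left(32 + \left(5 - \frac{9}{8} + \frac{1}{4 \cdot 4}\right)\right) = -7 + \left(32 + \left(5 - \frac{9}{8} + \frac{1}{4} \cdot \frac{1}{4}\right)\right) = -7 + \left(32 + \left(5 - \frac{9}{8} + \frac{1}{16}\right)\right) = -7 + \left(32 + \frac{63}{16}\right) = -7 + \frac{575}{16} = \frac{463}{16}$)
$C{\left(X,d \right)} = 9$ ($C{\left(X,d \right)} = \left(-9\right) \left(-1\right) = 9$)
$-252320 + C{\left(s{\left(-19 \right)},-552 \right)} = -252320 + 9 = -252311$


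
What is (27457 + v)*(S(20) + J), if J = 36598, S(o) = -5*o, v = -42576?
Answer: -551813262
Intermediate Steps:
(27457 + v)*(S(20) + J) = (27457 - 42576)*(-5*20 + 36598) = -15119*(-100 + 36598) = -15119*36498 = -551813262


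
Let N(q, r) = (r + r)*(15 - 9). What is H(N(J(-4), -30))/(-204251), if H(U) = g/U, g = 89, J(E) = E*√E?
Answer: 89/73530360 ≈ 1.2104e-6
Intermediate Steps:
J(E) = E^(3/2)
N(q, r) = 12*r (N(q, r) = (2*r)*6 = 12*r)
H(U) = 89/U
H(N(J(-4), -30))/(-204251) = (89/((12*(-30))))/(-204251) = (89/(-360))*(-1/204251) = (89*(-1/360))*(-1/204251) = -89/360*(-1/204251) = 89/73530360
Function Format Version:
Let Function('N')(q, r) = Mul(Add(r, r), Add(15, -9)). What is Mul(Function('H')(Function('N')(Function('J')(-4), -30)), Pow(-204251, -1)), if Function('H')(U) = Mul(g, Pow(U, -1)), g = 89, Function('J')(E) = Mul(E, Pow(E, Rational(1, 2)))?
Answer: Rational(89, 73530360) ≈ 1.2104e-6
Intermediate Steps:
Function('J')(E) = Pow(E, Rational(3, 2))
Function('N')(q, r) = Mul(12, r) (Function('N')(q, r) = Mul(Mul(2, r), 6) = Mul(12, r))
Function('H')(U) = Mul(89, Pow(U, -1))
Mul(Function('H')(Function('N')(Function('J')(-4), -30)), Pow(-204251, -1)) = Mul(Mul(89, Pow(Mul(12, -30), -1)), Pow(-204251, -1)) = Mul(Mul(89, Pow(-360, -1)), Rational(-1, 204251)) = Mul(Mul(89, Rational(-1, 360)), Rational(-1, 204251)) = Mul(Rational(-89, 360), Rational(-1, 204251)) = Rational(89, 73530360)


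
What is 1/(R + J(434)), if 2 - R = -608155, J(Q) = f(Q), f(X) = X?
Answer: 1/608591 ≈ 1.6431e-6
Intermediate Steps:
J(Q) = Q
R = 608157 (R = 2 - 1*(-608155) = 2 + 608155 = 608157)
1/(R + J(434)) = 1/(608157 + 434) = 1/608591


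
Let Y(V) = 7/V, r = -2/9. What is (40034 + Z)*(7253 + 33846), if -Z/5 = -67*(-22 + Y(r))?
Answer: 1817521077/2 ≈ 9.0876e+8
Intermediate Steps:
r = -2/9 (r = -2*1/9 = -2/9 ≈ -0.22222)
Z = -35845/2 (Z = -(-335)*(-22 + 7/(-2/9)) = -(-335)*(-22 + 7*(-9/2)) = -(-335)*(-22 - 63/2) = -(-335)*(-107)/2 = -5*7169/2 = -35845/2 ≈ -17923.)
(40034 + Z)*(7253 + 33846) = (40034 - 35845/2)*(7253 + 33846) = (44223/2)*41099 = 1817521077/2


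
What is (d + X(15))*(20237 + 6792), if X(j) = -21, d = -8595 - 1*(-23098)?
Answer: 391433978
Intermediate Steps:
d = 14503 (d = -8595 + 23098 = 14503)
(d + X(15))*(20237 + 6792) = (14503 - 21)*(20237 + 6792) = 14482*27029 = 391433978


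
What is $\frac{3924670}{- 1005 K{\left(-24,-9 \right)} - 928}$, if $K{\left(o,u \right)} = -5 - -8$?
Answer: $- \frac{3924670}{3943} \approx -995.35$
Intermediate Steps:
$K{\left(o,u \right)} = 3$ ($K{\left(o,u \right)} = -5 + 8 = 3$)
$\frac{3924670}{- 1005 K{\left(-24,-9 \right)} - 928} = \frac{3924670}{\left(-1005\right) 3 - 928} = \frac{3924670}{-3015 - 928} = \frac{3924670}{-3943} = 3924670 \left(- \frac{1}{3943}\right) = - \frac{3924670}{3943}$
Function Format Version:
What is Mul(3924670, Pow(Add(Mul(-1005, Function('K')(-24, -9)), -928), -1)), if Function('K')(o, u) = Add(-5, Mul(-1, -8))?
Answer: Rational(-3924670, 3943) ≈ -995.35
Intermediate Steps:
Function('K')(o, u) = 3 (Function('K')(o, u) = Add(-5, 8) = 3)
Mul(3924670, Pow(Add(Mul(-1005, Function('K')(-24, -9)), -928), -1)) = Mul(3924670, Pow(Add(Mul(-1005, 3), -928), -1)) = Mul(3924670, Pow(Add(-3015, -928), -1)) = Mul(3924670, Pow(-3943, -1)) = Mul(3924670, Rational(-1, 3943)) = Rational(-3924670, 3943)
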